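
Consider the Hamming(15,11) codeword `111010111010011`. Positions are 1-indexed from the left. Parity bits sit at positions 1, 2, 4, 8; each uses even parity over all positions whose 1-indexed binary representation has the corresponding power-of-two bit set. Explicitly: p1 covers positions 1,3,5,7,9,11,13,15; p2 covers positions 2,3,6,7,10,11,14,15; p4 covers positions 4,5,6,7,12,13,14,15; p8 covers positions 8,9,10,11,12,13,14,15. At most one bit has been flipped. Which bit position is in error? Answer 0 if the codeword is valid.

s1: b1⊕b3⊕b5⊕b7⊕b9⊕b11⊕b13⊕b15 = 1⊕1⊕1⊕1⊕1⊕1⊕0⊕1 = 1
s2: b2⊕b3⊕b6⊕b7⊕b10⊕b11⊕b14⊕b15 = 1⊕1⊕0⊕1⊕0⊕1⊕1⊕1 = 0
s4: b4⊕b5⊕b6⊕b7⊕b12⊕b13⊕b14⊕b15 = 0⊕1⊕0⊕1⊕0⊕0⊕1⊕1 = 0
s8: b8⊕b9⊕b10⊕b11⊕b12⊕b13⊕b14⊕b15 = 1⊕1⊕0⊕1⊕0⊕0⊕1⊕1 = 1
Syndrome (s8...s1) = 1001 → position 9.

9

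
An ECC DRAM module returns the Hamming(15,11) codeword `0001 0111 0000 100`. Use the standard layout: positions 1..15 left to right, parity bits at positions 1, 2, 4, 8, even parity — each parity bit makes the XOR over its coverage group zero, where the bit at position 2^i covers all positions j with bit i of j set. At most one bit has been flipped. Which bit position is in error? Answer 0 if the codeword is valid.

0

s1: b1⊕b3⊕b5⊕b7⊕b9⊕b11⊕b13⊕b15 = 0⊕0⊕0⊕1⊕0⊕0⊕1⊕0 = 0
s2: b2⊕b3⊕b6⊕b7⊕b10⊕b11⊕b14⊕b15 = 0⊕0⊕1⊕1⊕0⊕0⊕0⊕0 = 0
s4: b4⊕b5⊕b6⊕b7⊕b12⊕b13⊕b14⊕b15 = 1⊕0⊕1⊕1⊕0⊕1⊕0⊕0 = 0
s8: b8⊕b9⊕b10⊕b11⊕b12⊕b13⊕b14⊕b15 = 1⊕0⊕0⊕0⊕0⊕1⊕0⊕0 = 0
Syndrome (s8...s1) = 0000 → position 0 (no error).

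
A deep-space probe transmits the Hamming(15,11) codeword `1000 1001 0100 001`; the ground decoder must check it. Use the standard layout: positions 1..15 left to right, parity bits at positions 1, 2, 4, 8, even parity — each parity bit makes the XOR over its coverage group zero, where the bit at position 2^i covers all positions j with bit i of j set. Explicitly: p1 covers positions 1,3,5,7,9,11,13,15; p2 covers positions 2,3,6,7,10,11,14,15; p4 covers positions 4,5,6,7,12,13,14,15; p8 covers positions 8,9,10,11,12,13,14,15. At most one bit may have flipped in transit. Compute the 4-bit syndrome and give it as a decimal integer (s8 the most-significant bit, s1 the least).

9

s1: b1⊕b3⊕b5⊕b7⊕b9⊕b11⊕b13⊕b15 = 1⊕0⊕1⊕0⊕0⊕0⊕0⊕1 = 1
s2: b2⊕b3⊕b6⊕b7⊕b10⊕b11⊕b14⊕b15 = 0⊕0⊕0⊕0⊕1⊕0⊕0⊕1 = 0
s4: b4⊕b5⊕b6⊕b7⊕b12⊕b13⊕b14⊕b15 = 0⊕1⊕0⊕0⊕0⊕0⊕0⊕1 = 0
s8: b8⊕b9⊕b10⊕b11⊕b12⊕b13⊕b14⊕b15 = 1⊕0⊕1⊕0⊕0⊕0⊕0⊕1 = 1
Syndrome (s8...s1) = 1001 → position 9.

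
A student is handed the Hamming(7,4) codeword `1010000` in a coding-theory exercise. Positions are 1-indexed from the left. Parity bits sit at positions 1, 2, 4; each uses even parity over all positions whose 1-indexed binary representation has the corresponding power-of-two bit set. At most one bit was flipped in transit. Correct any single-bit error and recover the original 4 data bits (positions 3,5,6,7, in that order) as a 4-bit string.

1000

s1: b1⊕b3⊕b5⊕b7 = 1⊕1⊕0⊕0 = 0
s2: b2⊕b3⊕b6⊕b7 = 0⊕1⊕0⊕0 = 1
s4: b4⊕b5⊕b6⊕b7 = 0⊕0⊕0⊕0 = 0
Syndrome (s4...s1) = 010 → position 2.
Flip bit 2: corrected codeword = 1110000
Data bits at positions 3,5,6,7: 1000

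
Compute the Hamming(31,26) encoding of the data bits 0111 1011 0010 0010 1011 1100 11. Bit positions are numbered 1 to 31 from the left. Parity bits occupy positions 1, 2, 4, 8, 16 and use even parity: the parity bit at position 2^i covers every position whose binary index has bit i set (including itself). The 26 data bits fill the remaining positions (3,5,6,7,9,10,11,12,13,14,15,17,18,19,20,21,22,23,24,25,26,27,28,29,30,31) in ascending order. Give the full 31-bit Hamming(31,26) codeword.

0101111010110010000101011110011

Place data bits at non-power-of-two positions: b3=0, b5=1, b6=1, b7=1, b9=1, b10=0, b11=1, b12=1, b13=0, b14=0, b15=1, b17=0, b18=0, b19=0, b20=1, b21=0, b22=1, b23=0, b24=1, b25=1, b26=1, b27=1, b28=0, b29=0, b30=1, b31=1.
p1 = XOR of data positions {3,5,7,9,11,13,15,17,19,21,23,25,27,29,31} = 0⊕1⊕1⊕1⊕1⊕0⊕1⊕0⊕0⊕0⊕0⊕1⊕1⊕0⊕1 = 0
p2 = XOR of data positions {3,6,7,10,11,14,15,18,19,22,23,26,27,30,31} = 0⊕1⊕1⊕0⊕1⊕0⊕1⊕0⊕0⊕1⊕0⊕1⊕1⊕1⊕1 = 1
p4 = XOR of data positions {5,6,7,12,13,14,15,20,21,22,23,28,29,30,31} = 1⊕1⊕1⊕1⊕0⊕0⊕1⊕1⊕0⊕1⊕0⊕0⊕0⊕1⊕1 = 1
p8 = XOR of data positions {9,10,11,12,13,14,15,24,25,26,27,28,29,30,31} = 1⊕0⊕1⊕1⊕0⊕0⊕1⊕1⊕1⊕1⊕1⊕0⊕0⊕1⊕1 = 0
p16 = XOR of data positions {17,18,19,20,21,22,23,24,25,26,27,28,29,30,31} = 0⊕0⊕0⊕1⊕0⊕1⊕0⊕1⊕1⊕1⊕1⊕0⊕0⊕1⊕1 = 0
Codeword b1..b31 = 0101111010110010000101011110011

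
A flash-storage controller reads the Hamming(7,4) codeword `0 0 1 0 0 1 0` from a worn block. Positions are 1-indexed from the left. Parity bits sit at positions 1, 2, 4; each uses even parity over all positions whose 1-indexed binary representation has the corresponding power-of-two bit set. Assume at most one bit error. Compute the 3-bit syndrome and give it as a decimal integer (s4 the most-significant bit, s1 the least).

s1: b1⊕b3⊕b5⊕b7 = 0⊕1⊕0⊕0 = 1
s2: b2⊕b3⊕b6⊕b7 = 0⊕1⊕1⊕0 = 0
s4: b4⊕b5⊕b6⊕b7 = 0⊕0⊕1⊕0 = 1
Syndrome (s4...s1) = 101 → position 5.

5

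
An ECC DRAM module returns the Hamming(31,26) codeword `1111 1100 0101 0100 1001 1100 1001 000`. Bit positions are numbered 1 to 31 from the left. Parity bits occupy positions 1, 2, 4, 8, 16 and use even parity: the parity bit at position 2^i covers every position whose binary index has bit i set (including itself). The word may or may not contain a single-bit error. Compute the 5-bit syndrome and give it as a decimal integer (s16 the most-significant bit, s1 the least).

s1: b1⊕b3⊕b5⊕b7⊕b9⊕b11⊕b13⊕b15⊕b17⊕b19⊕b21⊕b23⊕b25⊕b27⊕b29⊕b31 = 1⊕1⊕1⊕0⊕0⊕0⊕0⊕0⊕1⊕0⊕1⊕0⊕1⊕0⊕0⊕0 = 0
s2: b2⊕b3⊕b6⊕b7⊕b10⊕b11⊕b14⊕b15⊕b18⊕b19⊕b22⊕b23⊕b26⊕b27⊕b30⊕b31 = 1⊕1⊕1⊕0⊕1⊕0⊕1⊕0⊕0⊕0⊕1⊕0⊕0⊕0⊕0⊕0 = 0
s4: b4⊕b5⊕b6⊕b7⊕b12⊕b13⊕b14⊕b15⊕b20⊕b21⊕b22⊕b23⊕b28⊕b29⊕b30⊕b31 = 1⊕1⊕1⊕0⊕1⊕0⊕1⊕0⊕1⊕1⊕1⊕0⊕1⊕0⊕0⊕0 = 1
s8: b8⊕b9⊕b10⊕b11⊕b12⊕b13⊕b14⊕b15⊕b24⊕b25⊕b26⊕b27⊕b28⊕b29⊕b30⊕b31 = 0⊕0⊕1⊕0⊕1⊕0⊕1⊕0⊕0⊕1⊕0⊕0⊕1⊕0⊕0⊕0 = 1
s16: b16⊕b17⊕b18⊕b19⊕b20⊕b21⊕b22⊕b23⊕b24⊕b25⊕b26⊕b27⊕b28⊕b29⊕b30⊕b31 = 0⊕1⊕0⊕0⊕1⊕1⊕1⊕0⊕0⊕1⊕0⊕0⊕1⊕0⊕0⊕0 = 0
Syndrome (s16...s1) = 01100 → position 12.

12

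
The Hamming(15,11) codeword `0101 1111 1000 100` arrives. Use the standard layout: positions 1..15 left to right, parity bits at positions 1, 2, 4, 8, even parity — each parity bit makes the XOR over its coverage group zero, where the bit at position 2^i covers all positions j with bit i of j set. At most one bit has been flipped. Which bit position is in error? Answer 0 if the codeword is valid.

s1: b1⊕b3⊕b5⊕b7⊕b9⊕b11⊕b13⊕b15 = 0⊕0⊕1⊕1⊕1⊕0⊕1⊕0 = 0
s2: b2⊕b3⊕b6⊕b7⊕b10⊕b11⊕b14⊕b15 = 1⊕0⊕1⊕1⊕0⊕0⊕0⊕0 = 1
s4: b4⊕b5⊕b6⊕b7⊕b12⊕b13⊕b14⊕b15 = 1⊕1⊕1⊕1⊕0⊕1⊕0⊕0 = 1
s8: b8⊕b9⊕b10⊕b11⊕b12⊕b13⊕b14⊕b15 = 1⊕1⊕0⊕0⊕0⊕1⊕0⊕0 = 1
Syndrome (s8...s1) = 1110 → position 14.

14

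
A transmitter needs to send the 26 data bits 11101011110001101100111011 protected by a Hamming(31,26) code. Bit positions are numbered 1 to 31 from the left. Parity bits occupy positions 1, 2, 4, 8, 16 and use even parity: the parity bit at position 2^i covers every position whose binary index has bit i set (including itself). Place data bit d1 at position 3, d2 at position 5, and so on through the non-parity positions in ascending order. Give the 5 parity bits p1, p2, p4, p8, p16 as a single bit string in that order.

Place data bits at non-power-of-two positions: b3=1, b5=1, b6=1, b7=0, b9=1, b10=0, b11=1, b12=1, b13=1, b14=1, b15=0, b17=0, b18=0, b19=1, b20=1, b21=0, b22=1, b23=1, b24=0, b25=0, b26=1, b27=1, b28=1, b29=0, b30=1, b31=1.
p1 = XOR of data positions {3,5,7,9,11,13,15,17,19,21,23,25,27,29,31} = 1⊕1⊕0⊕1⊕1⊕1⊕0⊕0⊕1⊕0⊕1⊕0⊕1⊕0⊕1 = 1
p2 = XOR of data positions {3,6,7,10,11,14,15,18,19,22,23,26,27,30,31} = 1⊕1⊕0⊕0⊕1⊕1⊕0⊕0⊕1⊕1⊕1⊕1⊕1⊕1⊕1 = 1
p4 = XOR of data positions {5,6,7,12,13,14,15,20,21,22,23,28,29,30,31} = 1⊕1⊕0⊕1⊕1⊕1⊕0⊕1⊕0⊕1⊕1⊕1⊕0⊕1⊕1 = 1
p8 = XOR of data positions {9,10,11,12,13,14,15,24,25,26,27,28,29,30,31} = 1⊕0⊕1⊕1⊕1⊕1⊕0⊕0⊕0⊕1⊕1⊕1⊕0⊕1⊕1 = 0
p16 = XOR of data positions {17,18,19,20,21,22,23,24,25,26,27,28,29,30,31} = 0⊕0⊕1⊕1⊕0⊕1⊕1⊕0⊕0⊕1⊕1⊕1⊕0⊕1⊕1 = 1
Parity bits p1,p2,p4,p8,p16 = 11101

11101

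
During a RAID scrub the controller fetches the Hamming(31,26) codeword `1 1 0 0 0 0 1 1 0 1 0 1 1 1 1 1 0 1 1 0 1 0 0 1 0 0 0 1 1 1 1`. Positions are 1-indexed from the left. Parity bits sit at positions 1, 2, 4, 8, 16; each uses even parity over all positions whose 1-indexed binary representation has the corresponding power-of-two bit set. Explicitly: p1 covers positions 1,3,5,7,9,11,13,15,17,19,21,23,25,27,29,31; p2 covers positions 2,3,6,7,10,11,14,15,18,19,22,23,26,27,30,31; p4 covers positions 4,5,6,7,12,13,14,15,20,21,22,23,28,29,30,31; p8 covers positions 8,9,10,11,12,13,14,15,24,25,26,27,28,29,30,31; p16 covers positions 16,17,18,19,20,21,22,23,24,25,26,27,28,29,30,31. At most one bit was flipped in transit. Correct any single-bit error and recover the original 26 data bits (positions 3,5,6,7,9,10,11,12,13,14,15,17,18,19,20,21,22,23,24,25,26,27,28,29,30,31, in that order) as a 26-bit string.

s1: b1⊕b3⊕b5⊕b7⊕b9⊕b11⊕b13⊕b15⊕b17⊕b19⊕b21⊕b23⊕b25⊕b27⊕b29⊕b31 = 1⊕0⊕0⊕1⊕0⊕0⊕1⊕1⊕0⊕1⊕1⊕0⊕0⊕0⊕1⊕1 = 0
s2: b2⊕b3⊕b6⊕b7⊕b10⊕b11⊕b14⊕b15⊕b18⊕b19⊕b22⊕b23⊕b26⊕b27⊕b30⊕b31 = 1⊕0⊕0⊕1⊕1⊕0⊕1⊕1⊕1⊕1⊕0⊕0⊕0⊕0⊕1⊕1 = 1
s4: b4⊕b5⊕b6⊕b7⊕b12⊕b13⊕b14⊕b15⊕b20⊕b21⊕b22⊕b23⊕b28⊕b29⊕b30⊕b31 = 0⊕0⊕0⊕1⊕1⊕1⊕1⊕1⊕0⊕1⊕0⊕0⊕1⊕1⊕1⊕1 = 0
s8: b8⊕b9⊕b10⊕b11⊕b12⊕b13⊕b14⊕b15⊕b24⊕b25⊕b26⊕b27⊕b28⊕b29⊕b30⊕b31 = 1⊕0⊕1⊕0⊕1⊕1⊕1⊕1⊕1⊕0⊕0⊕0⊕1⊕1⊕1⊕1 = 1
s16: b16⊕b17⊕b18⊕b19⊕b20⊕b21⊕b22⊕b23⊕b24⊕b25⊕b26⊕b27⊕b28⊕b29⊕b30⊕b31 = 1⊕0⊕1⊕1⊕0⊕1⊕0⊕0⊕1⊕0⊕0⊕0⊕1⊕1⊕1⊕1 = 1
Syndrome (s16...s1) = 11010 → position 26.
Flip bit 26: corrected codeword = 1100001101011111011010010101111
Data bits at positions 3,5,6,7,9,10,11,12,13,14,15,17,18,19,20,21,22,23,24,25,26,27,28,29,30,31: 00010101111011010010101111

00010101111011010010101111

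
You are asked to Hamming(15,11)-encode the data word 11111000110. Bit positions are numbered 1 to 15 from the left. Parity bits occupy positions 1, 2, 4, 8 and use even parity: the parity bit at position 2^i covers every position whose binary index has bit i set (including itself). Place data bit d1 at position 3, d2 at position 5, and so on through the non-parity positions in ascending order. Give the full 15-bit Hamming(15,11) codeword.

Place data bits at non-power-of-two positions: b3=1, b5=1, b6=1, b7=1, b9=1, b10=0, b11=0, b12=0, b13=1, b14=1, b15=0.
p1 = XOR of data positions {3,5,7,9,11,13,15} = 1⊕1⊕1⊕1⊕0⊕1⊕0 = 1
p2 = XOR of data positions {3,6,7,10,11,14,15} = 1⊕1⊕1⊕0⊕0⊕1⊕0 = 0
p4 = XOR of data positions {5,6,7,12,13,14,15} = 1⊕1⊕1⊕0⊕1⊕1⊕0 = 1
p8 = XOR of data positions {9,10,11,12,13,14,15} = 1⊕0⊕0⊕0⊕1⊕1⊕0 = 1
Codeword b1..b15 = 101111111000110

101111111000110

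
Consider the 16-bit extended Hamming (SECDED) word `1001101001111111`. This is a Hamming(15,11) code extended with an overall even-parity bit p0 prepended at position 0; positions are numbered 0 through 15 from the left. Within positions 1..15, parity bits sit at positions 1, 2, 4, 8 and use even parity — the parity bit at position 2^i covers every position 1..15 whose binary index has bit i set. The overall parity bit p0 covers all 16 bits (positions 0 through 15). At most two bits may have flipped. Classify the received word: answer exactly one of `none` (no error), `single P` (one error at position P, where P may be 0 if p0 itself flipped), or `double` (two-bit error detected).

s1: b1⊕b3⊕b5⊕b7⊕b9⊕b11⊕b13⊕b15 = 0⊕1⊕0⊕0⊕1⊕1⊕1⊕1 = 1
s2: b2⊕b3⊕b6⊕b7⊕b10⊕b11⊕b14⊕b15 = 0⊕1⊕1⊕0⊕1⊕1⊕1⊕1 = 0
s4: b4⊕b5⊕b6⊕b7⊕b12⊕b13⊕b14⊕b15 = 1⊕0⊕1⊕0⊕1⊕1⊕1⊕1 = 0
s8: b8⊕b9⊕b10⊕b11⊕b12⊕b13⊕b14⊕b15 = 0⊕1⊕1⊕1⊕1⊕1⊕1⊕1 = 1
Syndrome (s8...s1) = 1001 → position 9.
Overall parity (XOR of all 16 bits, including p0): 1⊕0⊕0⊕1⊕1⊕0⊕1⊕0⊕0⊕1⊕1⊕1⊕1⊕1⊕1⊕1 = 1
Overall=1, syndrome position=9 → single-bit error at position 9.

single 9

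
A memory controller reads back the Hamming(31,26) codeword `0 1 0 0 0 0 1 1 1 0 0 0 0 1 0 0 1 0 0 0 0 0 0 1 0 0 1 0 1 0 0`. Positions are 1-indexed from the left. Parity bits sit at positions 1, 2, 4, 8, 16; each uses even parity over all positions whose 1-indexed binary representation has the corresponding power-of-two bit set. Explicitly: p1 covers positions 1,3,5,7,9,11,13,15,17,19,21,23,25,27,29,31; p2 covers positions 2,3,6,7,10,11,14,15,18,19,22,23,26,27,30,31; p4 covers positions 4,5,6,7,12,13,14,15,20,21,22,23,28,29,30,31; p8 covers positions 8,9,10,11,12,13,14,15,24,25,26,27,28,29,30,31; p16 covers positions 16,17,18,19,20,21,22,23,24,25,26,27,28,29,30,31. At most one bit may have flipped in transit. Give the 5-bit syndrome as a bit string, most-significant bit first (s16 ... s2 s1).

00101

s1: b1⊕b3⊕b5⊕b7⊕b9⊕b11⊕b13⊕b15⊕b17⊕b19⊕b21⊕b23⊕b25⊕b27⊕b29⊕b31 = 0⊕0⊕0⊕1⊕1⊕0⊕0⊕0⊕1⊕0⊕0⊕0⊕0⊕1⊕1⊕0 = 1
s2: b2⊕b3⊕b6⊕b7⊕b10⊕b11⊕b14⊕b15⊕b18⊕b19⊕b22⊕b23⊕b26⊕b27⊕b30⊕b31 = 1⊕0⊕0⊕1⊕0⊕0⊕1⊕0⊕0⊕0⊕0⊕0⊕0⊕1⊕0⊕0 = 0
s4: b4⊕b5⊕b6⊕b7⊕b12⊕b13⊕b14⊕b15⊕b20⊕b21⊕b22⊕b23⊕b28⊕b29⊕b30⊕b31 = 0⊕0⊕0⊕1⊕0⊕0⊕1⊕0⊕0⊕0⊕0⊕0⊕0⊕1⊕0⊕0 = 1
s8: b8⊕b9⊕b10⊕b11⊕b12⊕b13⊕b14⊕b15⊕b24⊕b25⊕b26⊕b27⊕b28⊕b29⊕b30⊕b31 = 1⊕1⊕0⊕0⊕0⊕0⊕1⊕0⊕1⊕0⊕0⊕1⊕0⊕1⊕0⊕0 = 0
s16: b16⊕b17⊕b18⊕b19⊕b20⊕b21⊕b22⊕b23⊕b24⊕b25⊕b26⊕b27⊕b28⊕b29⊕b30⊕b31 = 0⊕1⊕0⊕0⊕0⊕0⊕0⊕0⊕1⊕0⊕0⊕1⊕0⊕1⊕0⊕0 = 0
Syndrome (s16...s1) = 00101 → position 5.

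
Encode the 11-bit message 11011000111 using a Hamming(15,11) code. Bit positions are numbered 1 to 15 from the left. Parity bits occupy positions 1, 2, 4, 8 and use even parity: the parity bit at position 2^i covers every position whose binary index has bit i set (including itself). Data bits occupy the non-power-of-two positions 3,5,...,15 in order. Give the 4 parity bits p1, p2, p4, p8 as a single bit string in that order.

0010

Place data bits at non-power-of-two positions: b3=1, b5=1, b6=0, b7=1, b9=1, b10=0, b11=0, b12=0, b13=1, b14=1, b15=1.
p1 = XOR of data positions {3,5,7,9,11,13,15} = 1⊕1⊕1⊕1⊕0⊕1⊕1 = 0
p2 = XOR of data positions {3,6,7,10,11,14,15} = 1⊕0⊕1⊕0⊕0⊕1⊕1 = 0
p4 = XOR of data positions {5,6,7,12,13,14,15} = 1⊕0⊕1⊕0⊕1⊕1⊕1 = 1
p8 = XOR of data positions {9,10,11,12,13,14,15} = 1⊕0⊕0⊕0⊕1⊕1⊕1 = 0
Parity bits p1,p2,p4,p8 = 0010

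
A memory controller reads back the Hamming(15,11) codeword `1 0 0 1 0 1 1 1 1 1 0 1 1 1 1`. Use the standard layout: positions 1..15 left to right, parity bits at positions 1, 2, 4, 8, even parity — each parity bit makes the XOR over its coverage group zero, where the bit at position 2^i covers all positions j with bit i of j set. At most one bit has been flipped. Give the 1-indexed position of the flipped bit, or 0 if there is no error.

s1: b1⊕b3⊕b5⊕b7⊕b9⊕b11⊕b13⊕b15 = 1⊕0⊕0⊕1⊕1⊕0⊕1⊕1 = 1
s2: b2⊕b3⊕b6⊕b7⊕b10⊕b11⊕b14⊕b15 = 0⊕0⊕1⊕1⊕1⊕0⊕1⊕1 = 1
s4: b4⊕b5⊕b6⊕b7⊕b12⊕b13⊕b14⊕b15 = 1⊕0⊕1⊕1⊕1⊕1⊕1⊕1 = 1
s8: b8⊕b9⊕b10⊕b11⊕b12⊕b13⊕b14⊕b15 = 1⊕1⊕1⊕0⊕1⊕1⊕1⊕1 = 1
Syndrome (s8...s1) = 1111 → position 15.

15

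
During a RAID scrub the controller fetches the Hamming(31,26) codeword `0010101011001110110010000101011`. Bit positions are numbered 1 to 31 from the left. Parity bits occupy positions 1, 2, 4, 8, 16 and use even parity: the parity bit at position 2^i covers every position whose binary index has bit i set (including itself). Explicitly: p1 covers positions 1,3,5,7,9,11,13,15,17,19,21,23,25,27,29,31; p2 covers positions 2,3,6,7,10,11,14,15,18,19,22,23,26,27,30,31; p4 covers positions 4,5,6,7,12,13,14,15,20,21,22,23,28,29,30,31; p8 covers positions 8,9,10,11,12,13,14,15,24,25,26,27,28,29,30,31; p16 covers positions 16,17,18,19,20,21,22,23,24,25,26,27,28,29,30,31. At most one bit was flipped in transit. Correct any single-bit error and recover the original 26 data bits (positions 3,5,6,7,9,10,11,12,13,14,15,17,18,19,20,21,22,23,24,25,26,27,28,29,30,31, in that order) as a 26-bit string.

s1: b1⊕b3⊕b5⊕b7⊕b9⊕b11⊕b13⊕b15⊕b17⊕b19⊕b21⊕b23⊕b25⊕b27⊕b29⊕b31 = 0⊕1⊕1⊕1⊕1⊕0⊕1⊕1⊕1⊕0⊕1⊕0⊕0⊕0⊕0⊕1 = 1
s2: b2⊕b3⊕b6⊕b7⊕b10⊕b11⊕b14⊕b15⊕b18⊕b19⊕b22⊕b23⊕b26⊕b27⊕b30⊕b31 = 0⊕1⊕0⊕1⊕1⊕0⊕1⊕1⊕1⊕0⊕0⊕0⊕1⊕0⊕1⊕1 = 1
s4: b4⊕b5⊕b6⊕b7⊕b12⊕b13⊕b14⊕b15⊕b20⊕b21⊕b22⊕b23⊕b28⊕b29⊕b30⊕b31 = 0⊕1⊕0⊕1⊕0⊕1⊕1⊕1⊕0⊕1⊕0⊕0⊕1⊕0⊕1⊕1 = 1
s8: b8⊕b9⊕b10⊕b11⊕b12⊕b13⊕b14⊕b15⊕b24⊕b25⊕b26⊕b27⊕b28⊕b29⊕b30⊕b31 = 0⊕1⊕1⊕0⊕0⊕1⊕1⊕1⊕0⊕0⊕1⊕0⊕1⊕0⊕1⊕1 = 1
s16: b16⊕b17⊕b18⊕b19⊕b20⊕b21⊕b22⊕b23⊕b24⊕b25⊕b26⊕b27⊕b28⊕b29⊕b30⊕b31 = 0⊕1⊕1⊕0⊕0⊕1⊕0⊕0⊕0⊕0⊕1⊕0⊕1⊕0⊕1⊕1 = 1
Syndrome (s16...s1) = 11111 → position 31.
Flip bit 31: corrected codeword = 0010101011001110110010000101010
Data bits at positions 3,5,6,7,9,10,11,12,13,14,15,17,18,19,20,21,22,23,24,25,26,27,28,29,30,31: 11011100111110010000101010

11011100111110010000101010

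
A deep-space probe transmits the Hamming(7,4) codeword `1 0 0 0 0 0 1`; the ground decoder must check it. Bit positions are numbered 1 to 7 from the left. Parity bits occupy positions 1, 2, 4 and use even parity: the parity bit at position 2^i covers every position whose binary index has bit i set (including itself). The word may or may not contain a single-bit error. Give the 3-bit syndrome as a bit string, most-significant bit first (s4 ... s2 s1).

s1: b1⊕b3⊕b5⊕b7 = 1⊕0⊕0⊕1 = 0
s2: b2⊕b3⊕b6⊕b7 = 0⊕0⊕0⊕1 = 1
s4: b4⊕b5⊕b6⊕b7 = 0⊕0⊕0⊕1 = 1
Syndrome (s4...s1) = 110 → position 6.

110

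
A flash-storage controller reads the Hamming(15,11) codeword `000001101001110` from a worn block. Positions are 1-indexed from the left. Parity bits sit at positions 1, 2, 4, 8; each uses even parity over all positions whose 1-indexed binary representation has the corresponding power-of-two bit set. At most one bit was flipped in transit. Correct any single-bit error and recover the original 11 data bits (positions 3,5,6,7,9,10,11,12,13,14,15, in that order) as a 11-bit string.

00101001110

s1: b1⊕b3⊕b5⊕b7⊕b9⊕b11⊕b13⊕b15 = 0⊕0⊕0⊕1⊕1⊕0⊕1⊕0 = 1
s2: b2⊕b3⊕b6⊕b7⊕b10⊕b11⊕b14⊕b15 = 0⊕0⊕1⊕1⊕0⊕0⊕1⊕0 = 1
s4: b4⊕b5⊕b6⊕b7⊕b12⊕b13⊕b14⊕b15 = 0⊕0⊕1⊕1⊕1⊕1⊕1⊕0 = 1
s8: b8⊕b9⊕b10⊕b11⊕b12⊕b13⊕b14⊕b15 = 0⊕1⊕0⊕0⊕1⊕1⊕1⊕0 = 0
Syndrome (s8...s1) = 0111 → position 7.
Flip bit 7: corrected codeword = 000001001001110
Data bits at positions 3,5,6,7,9,10,11,12,13,14,15: 00101001110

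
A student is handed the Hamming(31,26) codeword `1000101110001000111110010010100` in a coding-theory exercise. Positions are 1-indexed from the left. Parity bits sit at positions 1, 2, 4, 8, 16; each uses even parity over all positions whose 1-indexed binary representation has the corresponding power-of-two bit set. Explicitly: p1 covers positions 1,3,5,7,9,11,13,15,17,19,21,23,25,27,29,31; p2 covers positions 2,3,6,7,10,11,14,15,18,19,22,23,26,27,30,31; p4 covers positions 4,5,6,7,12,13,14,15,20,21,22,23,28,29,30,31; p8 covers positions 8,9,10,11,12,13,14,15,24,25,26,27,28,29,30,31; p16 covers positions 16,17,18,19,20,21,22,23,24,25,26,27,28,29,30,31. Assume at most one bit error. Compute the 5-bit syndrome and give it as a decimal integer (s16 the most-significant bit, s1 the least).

0

s1: b1⊕b3⊕b5⊕b7⊕b9⊕b11⊕b13⊕b15⊕b17⊕b19⊕b21⊕b23⊕b25⊕b27⊕b29⊕b31 = 1⊕0⊕1⊕1⊕1⊕0⊕1⊕0⊕1⊕1⊕1⊕0⊕0⊕1⊕1⊕0 = 0
s2: b2⊕b3⊕b6⊕b7⊕b10⊕b11⊕b14⊕b15⊕b18⊕b19⊕b22⊕b23⊕b26⊕b27⊕b30⊕b31 = 0⊕0⊕0⊕1⊕0⊕0⊕0⊕0⊕1⊕1⊕0⊕0⊕0⊕1⊕0⊕0 = 0
s4: b4⊕b5⊕b6⊕b7⊕b12⊕b13⊕b14⊕b15⊕b20⊕b21⊕b22⊕b23⊕b28⊕b29⊕b30⊕b31 = 0⊕1⊕0⊕1⊕0⊕1⊕0⊕0⊕1⊕1⊕0⊕0⊕0⊕1⊕0⊕0 = 0
s8: b8⊕b9⊕b10⊕b11⊕b12⊕b13⊕b14⊕b15⊕b24⊕b25⊕b26⊕b27⊕b28⊕b29⊕b30⊕b31 = 1⊕1⊕0⊕0⊕0⊕1⊕0⊕0⊕1⊕0⊕0⊕1⊕0⊕1⊕0⊕0 = 0
s16: b16⊕b17⊕b18⊕b19⊕b20⊕b21⊕b22⊕b23⊕b24⊕b25⊕b26⊕b27⊕b28⊕b29⊕b30⊕b31 = 0⊕1⊕1⊕1⊕1⊕1⊕0⊕0⊕1⊕0⊕0⊕1⊕0⊕1⊕0⊕0 = 0
Syndrome (s16...s1) = 00000 → position 0 (no error).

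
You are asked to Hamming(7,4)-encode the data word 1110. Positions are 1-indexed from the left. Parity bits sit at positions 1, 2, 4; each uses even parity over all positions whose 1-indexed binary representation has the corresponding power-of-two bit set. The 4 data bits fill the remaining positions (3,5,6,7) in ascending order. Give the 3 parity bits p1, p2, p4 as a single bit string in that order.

000

Place data bits at non-power-of-two positions: b3=1, b5=1, b6=1, b7=0.
p1 = XOR of data positions {3,5,7} = 1⊕1⊕0 = 0
p2 = XOR of data positions {3,6,7} = 1⊕1⊕0 = 0
p4 = XOR of data positions {5,6,7} = 1⊕1⊕0 = 0
Parity bits p1,p2,p4 = 000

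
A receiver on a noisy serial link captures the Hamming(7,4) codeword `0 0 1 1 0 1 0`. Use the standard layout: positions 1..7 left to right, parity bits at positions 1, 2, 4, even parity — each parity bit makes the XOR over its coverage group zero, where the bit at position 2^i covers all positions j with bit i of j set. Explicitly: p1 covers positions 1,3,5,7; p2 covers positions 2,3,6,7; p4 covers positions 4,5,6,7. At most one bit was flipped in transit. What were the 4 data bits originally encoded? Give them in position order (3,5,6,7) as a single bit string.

1010

s1: b1⊕b3⊕b5⊕b7 = 0⊕1⊕0⊕0 = 1
s2: b2⊕b3⊕b6⊕b7 = 0⊕1⊕1⊕0 = 0
s4: b4⊕b5⊕b6⊕b7 = 1⊕0⊕1⊕0 = 0
Syndrome (s4...s1) = 001 → position 1.
Flip bit 1: corrected codeword = 1011010
Data bits at positions 3,5,6,7: 1010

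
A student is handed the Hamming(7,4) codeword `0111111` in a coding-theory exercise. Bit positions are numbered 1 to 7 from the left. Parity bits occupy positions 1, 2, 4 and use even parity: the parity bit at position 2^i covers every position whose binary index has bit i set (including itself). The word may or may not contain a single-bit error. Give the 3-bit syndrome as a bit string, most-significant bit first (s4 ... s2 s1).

001

s1: b1⊕b3⊕b5⊕b7 = 0⊕1⊕1⊕1 = 1
s2: b2⊕b3⊕b6⊕b7 = 1⊕1⊕1⊕1 = 0
s4: b4⊕b5⊕b6⊕b7 = 1⊕1⊕1⊕1 = 0
Syndrome (s4...s1) = 001 → position 1.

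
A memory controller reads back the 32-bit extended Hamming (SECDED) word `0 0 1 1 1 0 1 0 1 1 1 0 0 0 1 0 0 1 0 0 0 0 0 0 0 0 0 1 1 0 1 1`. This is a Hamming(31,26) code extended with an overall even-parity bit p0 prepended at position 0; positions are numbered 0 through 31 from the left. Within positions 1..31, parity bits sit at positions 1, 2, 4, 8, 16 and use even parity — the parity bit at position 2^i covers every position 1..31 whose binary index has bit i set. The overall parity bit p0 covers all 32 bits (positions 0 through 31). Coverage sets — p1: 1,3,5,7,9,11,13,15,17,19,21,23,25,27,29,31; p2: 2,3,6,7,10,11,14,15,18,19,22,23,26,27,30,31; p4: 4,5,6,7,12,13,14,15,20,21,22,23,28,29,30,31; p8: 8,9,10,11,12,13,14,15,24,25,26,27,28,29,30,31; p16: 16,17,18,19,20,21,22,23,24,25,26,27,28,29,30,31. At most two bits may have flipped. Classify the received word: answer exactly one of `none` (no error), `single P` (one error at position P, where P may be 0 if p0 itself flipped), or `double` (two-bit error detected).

s1: b1⊕b3⊕b5⊕b7⊕b9⊕b11⊕b13⊕b15⊕b17⊕b19⊕b21⊕b23⊕b25⊕b27⊕b29⊕b31 = 0⊕1⊕0⊕0⊕1⊕0⊕0⊕0⊕1⊕0⊕0⊕0⊕0⊕1⊕0⊕1 = 1
s2: b2⊕b3⊕b6⊕b7⊕b10⊕b11⊕b14⊕b15⊕b18⊕b19⊕b22⊕b23⊕b26⊕b27⊕b30⊕b31 = 1⊕1⊕1⊕0⊕1⊕0⊕1⊕0⊕0⊕0⊕0⊕0⊕0⊕1⊕1⊕1 = 0
s4: b4⊕b5⊕b6⊕b7⊕b12⊕b13⊕b14⊕b15⊕b20⊕b21⊕b22⊕b23⊕b28⊕b29⊕b30⊕b31 = 1⊕0⊕1⊕0⊕0⊕0⊕1⊕0⊕0⊕0⊕0⊕0⊕1⊕0⊕1⊕1 = 0
s8: b8⊕b9⊕b10⊕b11⊕b12⊕b13⊕b14⊕b15⊕b24⊕b25⊕b26⊕b27⊕b28⊕b29⊕b30⊕b31 = 1⊕1⊕1⊕0⊕0⊕0⊕1⊕0⊕0⊕0⊕0⊕1⊕1⊕0⊕1⊕1 = 0
s16: b16⊕b17⊕b18⊕b19⊕b20⊕b21⊕b22⊕b23⊕b24⊕b25⊕b26⊕b27⊕b28⊕b29⊕b30⊕b31 = 0⊕1⊕0⊕0⊕0⊕0⊕0⊕0⊕0⊕0⊕0⊕1⊕1⊕0⊕1⊕1 = 1
Syndrome (s16...s1) = 10001 → position 17.
Overall parity (XOR of all 32 bits, including p0): 0⊕0⊕1⊕1⊕1⊕0⊕1⊕0⊕1⊕1⊕1⊕0⊕0⊕0⊕1⊕0⊕0⊕1⊕0⊕0⊕0⊕0⊕0⊕0⊕0⊕0⊕0⊕1⊕1⊕0⊕1⊕1 = 1
Overall=1, syndrome position=17 → single-bit error at position 17.

single 17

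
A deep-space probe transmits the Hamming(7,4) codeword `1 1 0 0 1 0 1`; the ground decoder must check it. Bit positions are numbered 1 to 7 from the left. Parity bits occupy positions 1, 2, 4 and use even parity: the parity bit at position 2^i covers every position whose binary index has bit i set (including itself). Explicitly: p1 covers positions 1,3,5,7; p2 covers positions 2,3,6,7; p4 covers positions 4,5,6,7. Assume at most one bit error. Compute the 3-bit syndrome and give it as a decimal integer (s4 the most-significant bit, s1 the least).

s1: b1⊕b3⊕b5⊕b7 = 1⊕0⊕1⊕1 = 1
s2: b2⊕b3⊕b6⊕b7 = 1⊕0⊕0⊕1 = 0
s4: b4⊕b5⊕b6⊕b7 = 0⊕1⊕0⊕1 = 0
Syndrome (s4...s1) = 001 → position 1.

1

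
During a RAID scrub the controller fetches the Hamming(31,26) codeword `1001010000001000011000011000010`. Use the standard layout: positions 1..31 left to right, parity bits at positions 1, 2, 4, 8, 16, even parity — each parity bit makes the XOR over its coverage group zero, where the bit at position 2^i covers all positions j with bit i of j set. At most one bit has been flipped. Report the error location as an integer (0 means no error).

16

s1: b1⊕b3⊕b5⊕b7⊕b9⊕b11⊕b13⊕b15⊕b17⊕b19⊕b21⊕b23⊕b25⊕b27⊕b29⊕b31 = 1⊕0⊕0⊕0⊕0⊕0⊕1⊕0⊕0⊕1⊕0⊕0⊕1⊕0⊕0⊕0 = 0
s2: b2⊕b3⊕b6⊕b7⊕b10⊕b11⊕b14⊕b15⊕b18⊕b19⊕b22⊕b23⊕b26⊕b27⊕b30⊕b31 = 0⊕0⊕1⊕0⊕0⊕0⊕0⊕0⊕1⊕1⊕0⊕0⊕0⊕0⊕1⊕0 = 0
s4: b4⊕b5⊕b6⊕b7⊕b12⊕b13⊕b14⊕b15⊕b20⊕b21⊕b22⊕b23⊕b28⊕b29⊕b30⊕b31 = 1⊕0⊕1⊕0⊕0⊕1⊕0⊕0⊕0⊕0⊕0⊕0⊕0⊕0⊕1⊕0 = 0
s8: b8⊕b9⊕b10⊕b11⊕b12⊕b13⊕b14⊕b15⊕b24⊕b25⊕b26⊕b27⊕b28⊕b29⊕b30⊕b31 = 0⊕0⊕0⊕0⊕0⊕1⊕0⊕0⊕1⊕1⊕0⊕0⊕0⊕0⊕1⊕0 = 0
s16: b16⊕b17⊕b18⊕b19⊕b20⊕b21⊕b22⊕b23⊕b24⊕b25⊕b26⊕b27⊕b28⊕b29⊕b30⊕b31 = 0⊕0⊕1⊕1⊕0⊕0⊕0⊕0⊕1⊕1⊕0⊕0⊕0⊕0⊕1⊕0 = 1
Syndrome (s16...s1) = 10000 → position 16.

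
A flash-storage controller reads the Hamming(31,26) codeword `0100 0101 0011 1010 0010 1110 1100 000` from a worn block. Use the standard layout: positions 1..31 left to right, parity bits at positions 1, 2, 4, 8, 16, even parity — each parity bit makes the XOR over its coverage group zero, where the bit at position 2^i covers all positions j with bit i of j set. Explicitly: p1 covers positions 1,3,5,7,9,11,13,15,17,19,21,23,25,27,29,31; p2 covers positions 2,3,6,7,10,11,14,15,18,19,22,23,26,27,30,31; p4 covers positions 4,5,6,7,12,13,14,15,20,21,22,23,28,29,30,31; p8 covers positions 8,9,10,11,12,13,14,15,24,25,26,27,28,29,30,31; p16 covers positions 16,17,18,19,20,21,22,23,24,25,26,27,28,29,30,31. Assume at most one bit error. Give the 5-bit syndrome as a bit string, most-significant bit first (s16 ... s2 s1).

01101

s1: b1⊕b3⊕b5⊕b7⊕b9⊕b11⊕b13⊕b15⊕b17⊕b19⊕b21⊕b23⊕b25⊕b27⊕b29⊕b31 = 0⊕0⊕0⊕0⊕0⊕1⊕1⊕1⊕0⊕1⊕1⊕1⊕1⊕0⊕0⊕0 = 1
s2: b2⊕b3⊕b6⊕b7⊕b10⊕b11⊕b14⊕b15⊕b18⊕b19⊕b22⊕b23⊕b26⊕b27⊕b30⊕b31 = 1⊕0⊕1⊕0⊕0⊕1⊕0⊕1⊕0⊕1⊕1⊕1⊕1⊕0⊕0⊕0 = 0
s4: b4⊕b5⊕b6⊕b7⊕b12⊕b13⊕b14⊕b15⊕b20⊕b21⊕b22⊕b23⊕b28⊕b29⊕b30⊕b31 = 0⊕0⊕1⊕0⊕1⊕1⊕0⊕1⊕0⊕1⊕1⊕1⊕0⊕0⊕0⊕0 = 1
s8: b8⊕b9⊕b10⊕b11⊕b12⊕b13⊕b14⊕b15⊕b24⊕b25⊕b26⊕b27⊕b28⊕b29⊕b30⊕b31 = 1⊕0⊕0⊕1⊕1⊕1⊕0⊕1⊕0⊕1⊕1⊕0⊕0⊕0⊕0⊕0 = 1
s16: b16⊕b17⊕b18⊕b19⊕b20⊕b21⊕b22⊕b23⊕b24⊕b25⊕b26⊕b27⊕b28⊕b29⊕b30⊕b31 = 0⊕0⊕0⊕1⊕0⊕1⊕1⊕1⊕0⊕1⊕1⊕0⊕0⊕0⊕0⊕0 = 0
Syndrome (s16...s1) = 01101 → position 13.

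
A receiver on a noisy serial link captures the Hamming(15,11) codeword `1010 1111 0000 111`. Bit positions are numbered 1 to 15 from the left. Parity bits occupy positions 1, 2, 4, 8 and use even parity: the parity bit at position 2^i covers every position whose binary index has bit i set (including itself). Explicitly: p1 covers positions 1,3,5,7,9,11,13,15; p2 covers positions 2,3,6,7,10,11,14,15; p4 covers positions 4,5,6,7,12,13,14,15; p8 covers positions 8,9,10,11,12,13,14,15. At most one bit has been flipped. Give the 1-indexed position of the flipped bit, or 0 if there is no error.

s1: b1⊕b3⊕b5⊕b7⊕b9⊕b11⊕b13⊕b15 = 1⊕1⊕1⊕1⊕0⊕0⊕1⊕1 = 0
s2: b2⊕b3⊕b6⊕b7⊕b10⊕b11⊕b14⊕b15 = 0⊕1⊕1⊕1⊕0⊕0⊕1⊕1 = 1
s4: b4⊕b5⊕b6⊕b7⊕b12⊕b13⊕b14⊕b15 = 0⊕1⊕1⊕1⊕0⊕1⊕1⊕1 = 0
s8: b8⊕b9⊕b10⊕b11⊕b12⊕b13⊕b14⊕b15 = 1⊕0⊕0⊕0⊕0⊕1⊕1⊕1 = 0
Syndrome (s8...s1) = 0010 → position 2.

2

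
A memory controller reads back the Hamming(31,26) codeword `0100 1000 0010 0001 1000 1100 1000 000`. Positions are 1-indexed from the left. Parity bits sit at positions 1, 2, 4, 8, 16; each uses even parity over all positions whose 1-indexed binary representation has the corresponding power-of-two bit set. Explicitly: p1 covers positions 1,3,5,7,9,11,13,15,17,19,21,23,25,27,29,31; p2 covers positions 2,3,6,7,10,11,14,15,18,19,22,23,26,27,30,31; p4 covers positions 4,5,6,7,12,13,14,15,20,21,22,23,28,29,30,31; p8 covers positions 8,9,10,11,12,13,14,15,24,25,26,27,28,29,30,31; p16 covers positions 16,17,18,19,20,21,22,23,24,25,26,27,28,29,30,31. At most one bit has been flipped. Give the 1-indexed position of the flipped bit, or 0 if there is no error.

s1: b1⊕b3⊕b5⊕b7⊕b9⊕b11⊕b13⊕b15⊕b17⊕b19⊕b21⊕b23⊕b25⊕b27⊕b29⊕b31 = 0⊕0⊕1⊕0⊕0⊕1⊕0⊕0⊕1⊕0⊕1⊕0⊕1⊕0⊕0⊕0 = 1
s2: b2⊕b3⊕b6⊕b7⊕b10⊕b11⊕b14⊕b15⊕b18⊕b19⊕b22⊕b23⊕b26⊕b27⊕b30⊕b31 = 1⊕0⊕0⊕0⊕0⊕1⊕0⊕0⊕0⊕0⊕1⊕0⊕0⊕0⊕0⊕0 = 1
s4: b4⊕b5⊕b6⊕b7⊕b12⊕b13⊕b14⊕b15⊕b20⊕b21⊕b22⊕b23⊕b28⊕b29⊕b30⊕b31 = 0⊕1⊕0⊕0⊕0⊕0⊕0⊕0⊕0⊕1⊕1⊕0⊕0⊕0⊕0⊕0 = 1
s8: b8⊕b9⊕b10⊕b11⊕b12⊕b13⊕b14⊕b15⊕b24⊕b25⊕b26⊕b27⊕b28⊕b29⊕b30⊕b31 = 0⊕0⊕0⊕1⊕0⊕0⊕0⊕0⊕0⊕1⊕0⊕0⊕0⊕0⊕0⊕0 = 0
s16: b16⊕b17⊕b18⊕b19⊕b20⊕b21⊕b22⊕b23⊕b24⊕b25⊕b26⊕b27⊕b28⊕b29⊕b30⊕b31 = 1⊕1⊕0⊕0⊕0⊕1⊕1⊕0⊕0⊕1⊕0⊕0⊕0⊕0⊕0⊕0 = 1
Syndrome (s16...s1) = 10111 → position 23.

23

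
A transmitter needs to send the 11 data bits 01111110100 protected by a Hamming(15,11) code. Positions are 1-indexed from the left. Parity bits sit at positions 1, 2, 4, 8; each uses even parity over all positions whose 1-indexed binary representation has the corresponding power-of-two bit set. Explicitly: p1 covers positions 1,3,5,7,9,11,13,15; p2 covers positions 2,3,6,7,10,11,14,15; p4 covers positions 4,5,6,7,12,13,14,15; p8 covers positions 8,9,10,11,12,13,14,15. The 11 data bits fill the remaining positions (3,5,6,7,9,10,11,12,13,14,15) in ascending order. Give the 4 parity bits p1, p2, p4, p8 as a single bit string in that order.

Place data bits at non-power-of-two positions: b3=0, b5=1, b6=1, b7=1, b9=1, b10=1, b11=1, b12=0, b13=1, b14=0, b15=0.
p1 = XOR of data positions {3,5,7,9,11,13,15} = 0⊕1⊕1⊕1⊕1⊕1⊕0 = 1
p2 = XOR of data positions {3,6,7,10,11,14,15} = 0⊕1⊕1⊕1⊕1⊕0⊕0 = 0
p4 = XOR of data positions {5,6,7,12,13,14,15} = 1⊕1⊕1⊕0⊕1⊕0⊕0 = 0
p8 = XOR of data positions {9,10,11,12,13,14,15} = 1⊕1⊕1⊕0⊕1⊕0⊕0 = 0
Parity bits p1,p2,p4,p8 = 1000

1000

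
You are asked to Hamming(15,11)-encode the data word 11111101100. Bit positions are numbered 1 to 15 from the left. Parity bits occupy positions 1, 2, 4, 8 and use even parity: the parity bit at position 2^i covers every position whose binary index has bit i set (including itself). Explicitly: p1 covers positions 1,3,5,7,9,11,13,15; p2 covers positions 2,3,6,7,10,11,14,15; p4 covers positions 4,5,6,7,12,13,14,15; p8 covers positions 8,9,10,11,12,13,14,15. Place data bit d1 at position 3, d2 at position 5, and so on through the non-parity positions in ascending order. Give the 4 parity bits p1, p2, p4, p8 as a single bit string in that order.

Place data bits at non-power-of-two positions: b3=1, b5=1, b6=1, b7=1, b9=1, b10=1, b11=0, b12=1, b13=1, b14=0, b15=0.
p1 = XOR of data positions {3,5,7,9,11,13,15} = 1⊕1⊕1⊕1⊕0⊕1⊕0 = 1
p2 = XOR of data positions {3,6,7,10,11,14,15} = 1⊕1⊕1⊕1⊕0⊕0⊕0 = 0
p4 = XOR of data positions {5,6,7,12,13,14,15} = 1⊕1⊕1⊕1⊕1⊕0⊕0 = 1
p8 = XOR of data positions {9,10,11,12,13,14,15} = 1⊕1⊕0⊕1⊕1⊕0⊕0 = 0
Parity bits p1,p2,p4,p8 = 1010

1010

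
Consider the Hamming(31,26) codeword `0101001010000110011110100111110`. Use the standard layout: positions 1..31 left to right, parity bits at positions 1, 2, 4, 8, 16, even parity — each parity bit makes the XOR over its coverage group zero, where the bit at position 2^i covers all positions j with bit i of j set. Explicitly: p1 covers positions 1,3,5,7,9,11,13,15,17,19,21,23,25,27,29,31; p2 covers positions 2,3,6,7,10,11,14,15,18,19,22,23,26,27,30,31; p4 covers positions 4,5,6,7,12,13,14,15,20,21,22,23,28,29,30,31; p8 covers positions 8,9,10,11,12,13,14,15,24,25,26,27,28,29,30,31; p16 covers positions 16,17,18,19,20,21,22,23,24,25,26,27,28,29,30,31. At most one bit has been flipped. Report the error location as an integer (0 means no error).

0

s1: b1⊕b3⊕b5⊕b7⊕b9⊕b11⊕b13⊕b15⊕b17⊕b19⊕b21⊕b23⊕b25⊕b27⊕b29⊕b31 = 0⊕0⊕0⊕1⊕1⊕0⊕0⊕1⊕0⊕1⊕1⊕1⊕0⊕1⊕1⊕0 = 0
s2: b2⊕b3⊕b6⊕b7⊕b10⊕b11⊕b14⊕b15⊕b18⊕b19⊕b22⊕b23⊕b26⊕b27⊕b30⊕b31 = 1⊕0⊕0⊕1⊕0⊕0⊕1⊕1⊕1⊕1⊕0⊕1⊕1⊕1⊕1⊕0 = 0
s4: b4⊕b5⊕b6⊕b7⊕b12⊕b13⊕b14⊕b15⊕b20⊕b21⊕b22⊕b23⊕b28⊕b29⊕b30⊕b31 = 1⊕0⊕0⊕1⊕0⊕0⊕1⊕1⊕1⊕1⊕0⊕1⊕1⊕1⊕1⊕0 = 0
s8: b8⊕b9⊕b10⊕b11⊕b12⊕b13⊕b14⊕b15⊕b24⊕b25⊕b26⊕b27⊕b28⊕b29⊕b30⊕b31 = 0⊕1⊕0⊕0⊕0⊕0⊕1⊕1⊕0⊕0⊕1⊕1⊕1⊕1⊕1⊕0 = 0
s16: b16⊕b17⊕b18⊕b19⊕b20⊕b21⊕b22⊕b23⊕b24⊕b25⊕b26⊕b27⊕b28⊕b29⊕b30⊕b31 = 0⊕0⊕1⊕1⊕1⊕1⊕0⊕1⊕0⊕0⊕1⊕1⊕1⊕1⊕1⊕0 = 0
Syndrome (s16...s1) = 00000 → position 0 (no error).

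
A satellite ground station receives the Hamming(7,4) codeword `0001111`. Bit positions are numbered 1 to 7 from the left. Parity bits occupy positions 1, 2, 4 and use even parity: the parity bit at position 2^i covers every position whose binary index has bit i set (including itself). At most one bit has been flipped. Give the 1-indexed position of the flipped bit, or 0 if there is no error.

0

s1: b1⊕b3⊕b5⊕b7 = 0⊕0⊕1⊕1 = 0
s2: b2⊕b3⊕b6⊕b7 = 0⊕0⊕1⊕1 = 0
s4: b4⊕b5⊕b6⊕b7 = 1⊕1⊕1⊕1 = 0
Syndrome (s4...s1) = 000 → position 0 (no error).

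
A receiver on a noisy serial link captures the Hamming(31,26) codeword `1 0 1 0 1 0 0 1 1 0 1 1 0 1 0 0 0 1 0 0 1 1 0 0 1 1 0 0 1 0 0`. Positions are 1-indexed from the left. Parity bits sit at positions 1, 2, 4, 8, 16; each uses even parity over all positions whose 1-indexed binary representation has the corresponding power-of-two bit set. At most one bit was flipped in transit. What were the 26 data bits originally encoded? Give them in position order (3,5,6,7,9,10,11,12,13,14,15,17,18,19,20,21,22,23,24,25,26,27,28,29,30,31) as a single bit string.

s1: b1⊕b3⊕b5⊕b7⊕b9⊕b11⊕b13⊕b15⊕b17⊕b19⊕b21⊕b23⊕b25⊕b27⊕b29⊕b31 = 1⊕1⊕1⊕0⊕1⊕1⊕0⊕0⊕0⊕0⊕1⊕0⊕1⊕0⊕1⊕0 = 0
s2: b2⊕b3⊕b6⊕b7⊕b10⊕b11⊕b14⊕b15⊕b18⊕b19⊕b22⊕b23⊕b26⊕b27⊕b30⊕b31 = 0⊕1⊕0⊕0⊕0⊕1⊕1⊕0⊕1⊕0⊕1⊕0⊕1⊕0⊕0⊕0 = 0
s4: b4⊕b5⊕b6⊕b7⊕b12⊕b13⊕b14⊕b15⊕b20⊕b21⊕b22⊕b23⊕b28⊕b29⊕b30⊕b31 = 0⊕1⊕0⊕0⊕1⊕0⊕1⊕0⊕0⊕1⊕1⊕0⊕0⊕1⊕0⊕0 = 0
s8: b8⊕b9⊕b10⊕b11⊕b12⊕b13⊕b14⊕b15⊕b24⊕b25⊕b26⊕b27⊕b28⊕b29⊕b30⊕b31 = 1⊕1⊕0⊕1⊕1⊕0⊕1⊕0⊕0⊕1⊕1⊕0⊕0⊕1⊕0⊕0 = 0
s16: b16⊕b17⊕b18⊕b19⊕b20⊕b21⊕b22⊕b23⊕b24⊕b25⊕b26⊕b27⊕b28⊕b29⊕b30⊕b31 = 0⊕0⊕1⊕0⊕0⊕1⊕1⊕0⊕0⊕1⊕1⊕0⊕0⊕1⊕0⊕0 = 0
Syndrome (s16...s1) = 00000 → position 0 (no error).
No correction needed.
Data bits at positions 3,5,6,7,9,10,11,12,13,14,15,17,18,19,20,21,22,23,24,25,26,27,28,29,30,31: 11001011010010011001100100

11001011010010011001100100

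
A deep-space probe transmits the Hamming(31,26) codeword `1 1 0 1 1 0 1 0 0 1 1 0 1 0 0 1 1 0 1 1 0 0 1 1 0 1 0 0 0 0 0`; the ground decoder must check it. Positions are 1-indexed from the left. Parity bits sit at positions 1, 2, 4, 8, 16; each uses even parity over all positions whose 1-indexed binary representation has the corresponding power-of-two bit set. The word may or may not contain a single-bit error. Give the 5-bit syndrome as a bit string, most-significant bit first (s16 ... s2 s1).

s1: b1⊕b3⊕b5⊕b7⊕b9⊕b11⊕b13⊕b15⊕b17⊕b19⊕b21⊕b23⊕b25⊕b27⊕b29⊕b31 = 1⊕0⊕1⊕1⊕0⊕1⊕1⊕0⊕1⊕1⊕0⊕1⊕0⊕0⊕0⊕0 = 0
s2: b2⊕b3⊕b6⊕b7⊕b10⊕b11⊕b14⊕b15⊕b18⊕b19⊕b22⊕b23⊕b26⊕b27⊕b30⊕b31 = 1⊕0⊕0⊕1⊕1⊕1⊕0⊕0⊕0⊕1⊕0⊕1⊕1⊕0⊕0⊕0 = 1
s4: b4⊕b5⊕b6⊕b7⊕b12⊕b13⊕b14⊕b15⊕b20⊕b21⊕b22⊕b23⊕b28⊕b29⊕b30⊕b31 = 1⊕1⊕0⊕1⊕0⊕1⊕0⊕0⊕1⊕0⊕0⊕1⊕0⊕0⊕0⊕0 = 0
s8: b8⊕b9⊕b10⊕b11⊕b12⊕b13⊕b14⊕b15⊕b24⊕b25⊕b26⊕b27⊕b28⊕b29⊕b30⊕b31 = 0⊕0⊕1⊕1⊕0⊕1⊕0⊕0⊕1⊕0⊕1⊕0⊕0⊕0⊕0⊕0 = 1
s16: b16⊕b17⊕b18⊕b19⊕b20⊕b21⊕b22⊕b23⊕b24⊕b25⊕b26⊕b27⊕b28⊕b29⊕b30⊕b31 = 1⊕1⊕0⊕1⊕1⊕0⊕0⊕1⊕1⊕0⊕1⊕0⊕0⊕0⊕0⊕0 = 1
Syndrome (s16...s1) = 11010 → position 26.

11010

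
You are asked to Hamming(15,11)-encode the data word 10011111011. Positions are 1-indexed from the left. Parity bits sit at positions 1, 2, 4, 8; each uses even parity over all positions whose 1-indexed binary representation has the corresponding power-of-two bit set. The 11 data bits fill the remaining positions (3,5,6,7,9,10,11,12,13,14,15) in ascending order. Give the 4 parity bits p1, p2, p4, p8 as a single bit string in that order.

Place data bits at non-power-of-two positions: b3=1, b5=0, b6=0, b7=1, b9=1, b10=1, b11=1, b12=1, b13=0, b14=1, b15=1.
p1 = XOR of data positions {3,5,7,9,11,13,15} = 1⊕0⊕1⊕1⊕1⊕0⊕1 = 1
p2 = XOR of data positions {3,6,7,10,11,14,15} = 1⊕0⊕1⊕1⊕1⊕1⊕1 = 0
p4 = XOR of data positions {5,6,7,12,13,14,15} = 0⊕0⊕1⊕1⊕0⊕1⊕1 = 0
p8 = XOR of data positions {9,10,11,12,13,14,15} = 1⊕1⊕1⊕1⊕0⊕1⊕1 = 0
Parity bits p1,p2,p4,p8 = 1000

1000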